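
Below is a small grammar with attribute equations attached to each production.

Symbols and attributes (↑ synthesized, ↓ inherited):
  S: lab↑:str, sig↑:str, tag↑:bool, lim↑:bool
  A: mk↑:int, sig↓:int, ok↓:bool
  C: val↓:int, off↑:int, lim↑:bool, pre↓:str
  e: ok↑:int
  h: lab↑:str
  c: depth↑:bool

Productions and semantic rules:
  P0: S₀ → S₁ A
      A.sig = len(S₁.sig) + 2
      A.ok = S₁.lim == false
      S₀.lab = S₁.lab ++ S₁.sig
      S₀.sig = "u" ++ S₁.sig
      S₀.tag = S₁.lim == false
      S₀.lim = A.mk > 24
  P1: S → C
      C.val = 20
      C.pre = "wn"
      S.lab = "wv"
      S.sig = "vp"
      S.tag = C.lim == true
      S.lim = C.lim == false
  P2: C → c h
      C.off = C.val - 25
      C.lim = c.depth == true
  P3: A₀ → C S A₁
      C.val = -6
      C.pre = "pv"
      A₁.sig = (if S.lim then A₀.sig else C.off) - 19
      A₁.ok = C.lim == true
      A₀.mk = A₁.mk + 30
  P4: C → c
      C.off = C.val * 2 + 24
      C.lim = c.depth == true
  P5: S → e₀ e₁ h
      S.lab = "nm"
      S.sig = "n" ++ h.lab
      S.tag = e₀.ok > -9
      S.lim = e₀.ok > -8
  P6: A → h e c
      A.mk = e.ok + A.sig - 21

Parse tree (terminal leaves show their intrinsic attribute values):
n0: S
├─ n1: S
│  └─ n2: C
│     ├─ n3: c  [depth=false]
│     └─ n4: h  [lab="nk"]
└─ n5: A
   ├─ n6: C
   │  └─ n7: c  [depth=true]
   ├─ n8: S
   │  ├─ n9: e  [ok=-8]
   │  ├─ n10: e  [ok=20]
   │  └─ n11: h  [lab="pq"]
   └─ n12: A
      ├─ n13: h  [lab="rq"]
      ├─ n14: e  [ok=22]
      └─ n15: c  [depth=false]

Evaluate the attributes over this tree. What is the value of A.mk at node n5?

1. n2.val = 20  [20]
2. n2.pre = "wn"  ["wn"]
3. n3.depth = false  [terminal]
4. n4.lab = "nk"  [terminal]
5. n2.off = -5  [C.val - 25]
6. n2.lim = false  [c.depth == true]
7. n1.lab = "wv"  ["wv"]
8. n1.sig = "vp"  ["vp"]
9. n1.tag = false  [C.lim == true]
10. n1.lim = true  [C.lim == false]
11. n5.sig = 4  [len(S₁.sig) + 2]
12. n5.ok = false  [S₁.lim == false]
13. n6.val = -6  [-6]
14. n6.pre = "pv"  ["pv"]
15. n7.depth = true  [terminal]
16. n6.off = 12  [C.val * 2 + 24]
17. n6.lim = true  [c.depth == true]
18. n9.ok = -8  [terminal]
19. n10.ok = 20  [terminal]
20. n11.lab = "pq"  [terminal]
21. n8.lab = "nm"  ["nm"]
22. n8.sig = "npq"  ["n" ++ h.lab]
23. n8.tag = true  [e₀.ok > -9]
24. n8.lim = false  [e₀.ok > -8]
25. n12.sig = -7  [(if S.lim then A₀.sig else C.off) - 19]
26. n12.ok = true  [C.lim == true]
27. n13.lab = "rq"  [terminal]
28. n14.ok = 22  [terminal]
29. n15.depth = false  [terminal]
30. n12.mk = -6  [e.ok + A.sig - 21]
31. n5.mk = 24  [A₁.mk + 30]
32. n0.lab = "wvvp"  [S₁.lab ++ S₁.sig]
33. n0.sig = "uvp"  ["u" ++ S₁.sig]
34. n0.tag = false  [S₁.lim == false]
35. n0.lim = false  [A.mk > 24]

24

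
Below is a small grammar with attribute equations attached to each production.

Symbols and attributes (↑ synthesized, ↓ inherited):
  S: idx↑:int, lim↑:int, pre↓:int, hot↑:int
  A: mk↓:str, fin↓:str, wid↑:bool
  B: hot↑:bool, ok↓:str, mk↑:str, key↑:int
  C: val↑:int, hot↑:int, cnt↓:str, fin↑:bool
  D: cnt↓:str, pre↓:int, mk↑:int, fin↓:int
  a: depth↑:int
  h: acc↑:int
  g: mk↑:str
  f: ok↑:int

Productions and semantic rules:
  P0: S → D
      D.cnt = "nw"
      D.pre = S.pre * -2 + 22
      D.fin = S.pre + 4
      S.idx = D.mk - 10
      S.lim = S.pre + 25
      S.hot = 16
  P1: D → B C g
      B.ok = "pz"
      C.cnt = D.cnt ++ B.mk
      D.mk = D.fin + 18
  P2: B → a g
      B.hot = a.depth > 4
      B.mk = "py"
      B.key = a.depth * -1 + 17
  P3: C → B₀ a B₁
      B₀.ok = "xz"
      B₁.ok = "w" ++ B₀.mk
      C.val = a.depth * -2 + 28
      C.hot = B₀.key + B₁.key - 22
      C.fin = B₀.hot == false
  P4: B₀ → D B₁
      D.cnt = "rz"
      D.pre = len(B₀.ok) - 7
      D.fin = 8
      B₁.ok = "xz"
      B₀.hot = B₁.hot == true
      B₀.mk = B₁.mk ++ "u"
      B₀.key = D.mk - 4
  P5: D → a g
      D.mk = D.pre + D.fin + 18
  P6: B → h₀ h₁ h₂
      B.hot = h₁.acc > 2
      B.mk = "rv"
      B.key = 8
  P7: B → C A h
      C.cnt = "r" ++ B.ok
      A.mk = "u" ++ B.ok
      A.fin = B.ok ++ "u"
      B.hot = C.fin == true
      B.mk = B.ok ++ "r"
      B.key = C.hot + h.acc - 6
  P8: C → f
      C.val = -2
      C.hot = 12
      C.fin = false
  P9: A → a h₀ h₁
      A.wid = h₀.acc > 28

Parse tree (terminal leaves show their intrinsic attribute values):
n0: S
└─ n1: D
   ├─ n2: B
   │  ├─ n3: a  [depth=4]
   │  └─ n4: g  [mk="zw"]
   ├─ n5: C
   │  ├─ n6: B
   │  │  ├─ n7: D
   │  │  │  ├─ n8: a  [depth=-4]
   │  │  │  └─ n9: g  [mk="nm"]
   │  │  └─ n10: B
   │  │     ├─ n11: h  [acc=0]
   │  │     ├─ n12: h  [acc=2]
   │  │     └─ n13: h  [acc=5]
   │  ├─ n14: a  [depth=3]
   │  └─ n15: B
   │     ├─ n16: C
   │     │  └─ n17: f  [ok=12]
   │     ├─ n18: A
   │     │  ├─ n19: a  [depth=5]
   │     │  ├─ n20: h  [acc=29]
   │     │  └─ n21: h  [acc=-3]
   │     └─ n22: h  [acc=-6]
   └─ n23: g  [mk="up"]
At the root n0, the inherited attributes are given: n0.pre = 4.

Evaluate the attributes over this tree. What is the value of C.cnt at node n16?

"rwrvu"

1. n0.pre = 4  [given at root]
2. n1.cnt = "nw"  ["nw"]
3. n1.pre = 14  [S.pre * -2 + 22]
4. n1.fin = 8  [S.pre + 4]
5. n2.ok = "pz"  ["pz"]
6. n3.depth = 4  [terminal]
7. n4.mk = "zw"  [terminal]
8. n2.hot = false  [a.depth > 4]
9. n2.mk = "py"  ["py"]
10. n2.key = 13  [a.depth * -1 + 17]
11. n5.cnt = "nwpy"  [D.cnt ++ B.mk]
12. n6.ok = "xz"  ["xz"]
13. n7.cnt = "rz"  ["rz"]
14. n7.pre = -5  [len(B₀.ok) - 7]
15. n7.fin = 8  [8]
16. n8.depth = -4  [terminal]
17. n9.mk = "nm"  [terminal]
18. n7.mk = 21  [D.pre + D.fin + 18]
19. n10.ok = "xz"  ["xz"]
20. n11.acc = 0  [terminal]
21. n12.acc = 2  [terminal]
22. n13.acc = 5  [terminal]
23. n10.hot = false  [h₁.acc > 2]
24. n10.mk = "rv"  ["rv"]
25. n10.key = 8  [8]
26. n6.hot = false  [B₁.hot == true]
27. n6.mk = "rvu"  [B₁.mk ++ "u"]
28. n6.key = 17  [D.mk - 4]
29. n14.depth = 3  [terminal]
30. n15.ok = "wrvu"  ["w" ++ B₀.mk]
31. n16.cnt = "rwrvu"  ["r" ++ B.ok]
32. n17.ok = 12  [terminal]
33. n16.val = -2  [-2]
34. n16.hot = 12  [12]
35. n16.fin = false  [false]
36. n18.mk = "uwrvu"  ["u" ++ B.ok]
37. n18.fin = "wrvuu"  [B.ok ++ "u"]
38. n19.depth = 5  [terminal]
39. n20.acc = 29  [terminal]
40. n21.acc = -3  [terminal]
41. n18.wid = true  [h₀.acc > 28]
42. n22.acc = -6  [terminal]
43. n15.hot = false  [C.fin == true]
44. n15.mk = "wrvur"  [B.ok ++ "r"]
45. n15.key = 0  [C.hot + h.acc - 6]
46. n5.val = 22  [a.depth * -2 + 28]
47. n5.hot = -5  [B₀.key + B₁.key - 22]
48. n5.fin = true  [B₀.hot == false]
49. n23.mk = "up"  [terminal]
50. n1.mk = 26  [D.fin + 18]
51. n0.idx = 16  [D.mk - 10]
52. n0.lim = 29  [S.pre + 25]
53. n0.hot = 16  [16]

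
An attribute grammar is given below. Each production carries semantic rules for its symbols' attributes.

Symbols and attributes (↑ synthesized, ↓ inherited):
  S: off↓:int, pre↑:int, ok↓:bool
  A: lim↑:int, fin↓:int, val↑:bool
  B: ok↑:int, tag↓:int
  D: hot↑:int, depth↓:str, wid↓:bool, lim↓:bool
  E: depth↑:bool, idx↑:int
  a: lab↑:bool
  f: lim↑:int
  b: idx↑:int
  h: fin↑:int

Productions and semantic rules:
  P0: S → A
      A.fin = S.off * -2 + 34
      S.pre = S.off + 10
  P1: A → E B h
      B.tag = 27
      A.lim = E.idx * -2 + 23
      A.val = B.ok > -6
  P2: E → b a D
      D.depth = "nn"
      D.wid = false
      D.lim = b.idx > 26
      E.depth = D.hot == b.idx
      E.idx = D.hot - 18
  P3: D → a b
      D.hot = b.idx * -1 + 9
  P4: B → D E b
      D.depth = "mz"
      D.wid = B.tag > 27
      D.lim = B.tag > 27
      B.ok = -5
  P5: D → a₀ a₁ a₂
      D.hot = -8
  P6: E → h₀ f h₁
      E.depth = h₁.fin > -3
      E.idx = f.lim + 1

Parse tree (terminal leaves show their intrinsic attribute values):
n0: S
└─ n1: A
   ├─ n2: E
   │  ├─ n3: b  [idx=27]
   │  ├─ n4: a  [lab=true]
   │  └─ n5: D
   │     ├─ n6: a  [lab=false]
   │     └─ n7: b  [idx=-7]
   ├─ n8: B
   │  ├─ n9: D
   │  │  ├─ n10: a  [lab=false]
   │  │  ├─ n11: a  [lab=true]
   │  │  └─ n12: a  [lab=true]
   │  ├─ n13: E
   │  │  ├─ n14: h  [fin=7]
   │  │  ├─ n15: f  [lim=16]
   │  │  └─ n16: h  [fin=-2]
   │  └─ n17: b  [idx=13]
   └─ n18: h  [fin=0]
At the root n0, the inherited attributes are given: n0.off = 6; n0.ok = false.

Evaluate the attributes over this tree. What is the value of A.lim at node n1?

1. n0.off = 6  [given at root]
2. n0.ok = false  [given at root]
3. n1.fin = 22  [S.off * -2 + 34]
4. n3.idx = 27  [terminal]
5. n4.lab = true  [terminal]
6. n5.depth = "nn"  ["nn"]
7. n5.wid = false  [false]
8. n5.lim = true  [b.idx > 26]
9. n6.lab = false  [terminal]
10. n7.idx = -7  [terminal]
11. n5.hot = 16  [b.idx * -1 + 9]
12. n2.depth = false  [D.hot == b.idx]
13. n2.idx = -2  [D.hot - 18]
14. n8.tag = 27  [27]
15. n9.depth = "mz"  ["mz"]
16. n9.wid = false  [B.tag > 27]
17. n9.lim = false  [B.tag > 27]
18. n10.lab = false  [terminal]
19. n11.lab = true  [terminal]
20. n12.lab = true  [terminal]
21. n9.hot = -8  [-8]
22. n14.fin = 7  [terminal]
23. n15.lim = 16  [terminal]
24. n16.fin = -2  [terminal]
25. n13.depth = true  [h₁.fin > -3]
26. n13.idx = 17  [f.lim + 1]
27. n17.idx = 13  [terminal]
28. n8.ok = -5  [-5]
29. n18.fin = 0  [terminal]
30. n1.lim = 27  [E.idx * -2 + 23]
31. n1.val = true  [B.ok > -6]
32. n0.pre = 16  [S.off + 10]

27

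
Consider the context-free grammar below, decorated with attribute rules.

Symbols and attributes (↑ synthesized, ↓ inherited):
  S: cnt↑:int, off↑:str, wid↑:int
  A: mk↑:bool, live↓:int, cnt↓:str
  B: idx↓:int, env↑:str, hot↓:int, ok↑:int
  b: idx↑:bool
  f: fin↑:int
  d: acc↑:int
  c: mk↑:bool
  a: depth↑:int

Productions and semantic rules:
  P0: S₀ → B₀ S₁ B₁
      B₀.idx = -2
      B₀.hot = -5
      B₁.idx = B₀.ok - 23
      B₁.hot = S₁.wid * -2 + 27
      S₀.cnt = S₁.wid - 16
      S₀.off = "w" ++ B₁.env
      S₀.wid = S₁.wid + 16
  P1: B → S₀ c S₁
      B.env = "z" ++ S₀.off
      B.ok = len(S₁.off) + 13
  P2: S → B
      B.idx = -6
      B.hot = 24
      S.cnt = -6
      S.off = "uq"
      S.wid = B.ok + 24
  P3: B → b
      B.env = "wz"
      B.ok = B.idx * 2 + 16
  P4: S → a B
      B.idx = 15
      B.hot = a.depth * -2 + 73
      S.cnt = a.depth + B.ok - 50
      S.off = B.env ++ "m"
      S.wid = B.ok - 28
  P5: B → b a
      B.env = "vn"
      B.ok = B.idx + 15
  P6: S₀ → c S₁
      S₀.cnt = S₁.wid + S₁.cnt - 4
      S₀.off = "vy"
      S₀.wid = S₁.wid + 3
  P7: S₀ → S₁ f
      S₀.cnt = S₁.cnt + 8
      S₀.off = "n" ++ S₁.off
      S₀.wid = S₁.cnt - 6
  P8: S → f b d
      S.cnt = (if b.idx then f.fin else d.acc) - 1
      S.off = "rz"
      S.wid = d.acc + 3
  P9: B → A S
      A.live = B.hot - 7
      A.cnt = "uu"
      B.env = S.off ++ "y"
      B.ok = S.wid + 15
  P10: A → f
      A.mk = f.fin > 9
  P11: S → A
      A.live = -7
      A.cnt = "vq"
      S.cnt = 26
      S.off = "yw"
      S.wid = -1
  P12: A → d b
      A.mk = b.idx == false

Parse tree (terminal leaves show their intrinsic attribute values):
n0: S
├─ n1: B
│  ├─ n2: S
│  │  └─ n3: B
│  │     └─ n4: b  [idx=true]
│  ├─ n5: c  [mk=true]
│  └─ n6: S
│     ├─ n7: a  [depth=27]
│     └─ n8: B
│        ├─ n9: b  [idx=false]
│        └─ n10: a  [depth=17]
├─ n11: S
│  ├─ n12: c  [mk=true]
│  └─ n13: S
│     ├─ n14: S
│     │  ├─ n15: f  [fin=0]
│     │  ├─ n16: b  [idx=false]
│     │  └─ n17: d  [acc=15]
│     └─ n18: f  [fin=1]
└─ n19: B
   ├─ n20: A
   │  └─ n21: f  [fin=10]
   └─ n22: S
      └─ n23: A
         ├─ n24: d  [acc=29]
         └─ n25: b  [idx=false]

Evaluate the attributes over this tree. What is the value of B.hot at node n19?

5

1. n1.idx = -2  [-2]
2. n1.hot = -5  [-5]
3. n3.idx = -6  [-6]
4. n3.hot = 24  [24]
5. n4.idx = true  [terminal]
6. n3.env = "wz"  ["wz"]
7. n3.ok = 4  [B.idx * 2 + 16]
8. n2.cnt = -6  [-6]
9. n2.off = "uq"  ["uq"]
10. n2.wid = 28  [B.ok + 24]
11. n5.mk = true  [terminal]
12. n7.depth = 27  [terminal]
13. n8.idx = 15  [15]
14. n8.hot = 19  [a.depth * -2 + 73]
15. n9.idx = false  [terminal]
16. n10.depth = 17  [terminal]
17. n8.env = "vn"  ["vn"]
18. n8.ok = 30  [B.idx + 15]
19. n6.cnt = 7  [a.depth + B.ok - 50]
20. n6.off = "vnm"  [B.env ++ "m"]
21. n6.wid = 2  [B.ok - 28]
22. n1.env = "zuq"  ["z" ++ S₀.off]
23. n1.ok = 16  [len(S₁.off) + 13]
24. n12.mk = true  [terminal]
25. n15.fin = 0  [terminal]
26. n16.idx = false  [terminal]
27. n17.acc = 15  [terminal]
28. n14.cnt = 14  [(if b.idx then f.fin else d.acc) - 1]
29. n14.off = "rz"  ["rz"]
30. n14.wid = 18  [d.acc + 3]
31. n18.fin = 1  [terminal]
32. n13.cnt = 22  [S₁.cnt + 8]
33. n13.off = "nrz"  ["n" ++ S₁.off]
34. n13.wid = 8  [S₁.cnt - 6]
35. n11.cnt = 26  [S₁.wid + S₁.cnt - 4]
36. n11.off = "vy"  ["vy"]
37. n11.wid = 11  [S₁.wid + 3]
38. n19.idx = -7  [B₀.ok - 23]
39. n19.hot = 5  [S₁.wid * -2 + 27]
40. n20.live = -2  [B.hot - 7]
41. n20.cnt = "uu"  ["uu"]
42. n21.fin = 10  [terminal]
43. n20.mk = true  [f.fin > 9]
44. n23.live = -7  [-7]
45. n23.cnt = "vq"  ["vq"]
46. n24.acc = 29  [terminal]
47. n25.idx = false  [terminal]
48. n23.mk = true  [b.idx == false]
49. n22.cnt = 26  [26]
50. n22.off = "yw"  ["yw"]
51. n22.wid = -1  [-1]
52. n19.env = "ywy"  [S.off ++ "y"]
53. n19.ok = 14  [S.wid + 15]
54. n0.cnt = -5  [S₁.wid - 16]
55. n0.off = "wywy"  ["w" ++ B₁.env]
56. n0.wid = 27  [S₁.wid + 16]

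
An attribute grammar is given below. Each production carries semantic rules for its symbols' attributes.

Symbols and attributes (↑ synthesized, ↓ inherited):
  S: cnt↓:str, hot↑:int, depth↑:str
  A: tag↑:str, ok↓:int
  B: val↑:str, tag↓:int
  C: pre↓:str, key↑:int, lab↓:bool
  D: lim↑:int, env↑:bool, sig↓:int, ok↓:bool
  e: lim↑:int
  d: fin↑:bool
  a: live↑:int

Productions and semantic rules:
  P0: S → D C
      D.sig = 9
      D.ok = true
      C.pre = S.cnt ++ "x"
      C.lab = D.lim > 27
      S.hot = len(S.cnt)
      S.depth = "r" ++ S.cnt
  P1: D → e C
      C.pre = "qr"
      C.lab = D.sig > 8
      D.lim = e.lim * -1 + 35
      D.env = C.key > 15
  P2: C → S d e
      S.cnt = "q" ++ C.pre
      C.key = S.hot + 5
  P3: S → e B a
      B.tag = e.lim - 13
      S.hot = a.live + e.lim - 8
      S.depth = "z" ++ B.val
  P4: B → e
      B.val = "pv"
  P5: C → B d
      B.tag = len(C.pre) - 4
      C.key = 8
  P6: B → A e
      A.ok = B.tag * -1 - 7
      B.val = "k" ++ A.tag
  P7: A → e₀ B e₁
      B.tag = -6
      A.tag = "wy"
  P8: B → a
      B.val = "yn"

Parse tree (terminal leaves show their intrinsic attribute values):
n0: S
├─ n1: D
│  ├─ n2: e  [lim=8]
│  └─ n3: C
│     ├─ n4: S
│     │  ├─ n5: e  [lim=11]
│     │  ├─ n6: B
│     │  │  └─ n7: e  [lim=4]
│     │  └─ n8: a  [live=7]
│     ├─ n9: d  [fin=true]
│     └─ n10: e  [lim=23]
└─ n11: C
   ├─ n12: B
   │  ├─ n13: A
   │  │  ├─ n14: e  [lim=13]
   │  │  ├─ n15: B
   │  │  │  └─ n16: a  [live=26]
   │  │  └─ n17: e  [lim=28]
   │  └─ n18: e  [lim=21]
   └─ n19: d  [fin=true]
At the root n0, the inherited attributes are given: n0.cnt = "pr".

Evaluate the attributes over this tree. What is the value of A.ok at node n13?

1. n0.cnt = "pr"  [given at root]
2. n1.sig = 9  [9]
3. n1.ok = true  [true]
4. n2.lim = 8  [terminal]
5. n3.pre = "qr"  ["qr"]
6. n3.lab = true  [D.sig > 8]
7. n4.cnt = "qqr"  ["q" ++ C.pre]
8. n5.lim = 11  [terminal]
9. n6.tag = -2  [e.lim - 13]
10. n7.lim = 4  [terminal]
11. n6.val = "pv"  ["pv"]
12. n8.live = 7  [terminal]
13. n4.hot = 10  [a.live + e.lim - 8]
14. n4.depth = "zpv"  ["z" ++ B.val]
15. n9.fin = true  [terminal]
16. n10.lim = 23  [terminal]
17. n3.key = 15  [S.hot + 5]
18. n1.lim = 27  [e.lim * -1 + 35]
19. n1.env = false  [C.key > 15]
20. n11.pre = "prx"  [S.cnt ++ "x"]
21. n11.lab = false  [D.lim > 27]
22. n12.tag = -1  [len(C.pre) - 4]
23. n13.ok = -6  [B.tag * -1 - 7]
24. n14.lim = 13  [terminal]
25. n15.tag = -6  [-6]
26. n16.live = 26  [terminal]
27. n15.val = "yn"  ["yn"]
28. n17.lim = 28  [terminal]
29. n13.tag = "wy"  ["wy"]
30. n18.lim = 21  [terminal]
31. n12.val = "kwy"  ["k" ++ A.tag]
32. n19.fin = true  [terminal]
33. n11.key = 8  [8]
34. n0.hot = 2  [len(S.cnt)]
35. n0.depth = "rpr"  ["r" ++ S.cnt]

-6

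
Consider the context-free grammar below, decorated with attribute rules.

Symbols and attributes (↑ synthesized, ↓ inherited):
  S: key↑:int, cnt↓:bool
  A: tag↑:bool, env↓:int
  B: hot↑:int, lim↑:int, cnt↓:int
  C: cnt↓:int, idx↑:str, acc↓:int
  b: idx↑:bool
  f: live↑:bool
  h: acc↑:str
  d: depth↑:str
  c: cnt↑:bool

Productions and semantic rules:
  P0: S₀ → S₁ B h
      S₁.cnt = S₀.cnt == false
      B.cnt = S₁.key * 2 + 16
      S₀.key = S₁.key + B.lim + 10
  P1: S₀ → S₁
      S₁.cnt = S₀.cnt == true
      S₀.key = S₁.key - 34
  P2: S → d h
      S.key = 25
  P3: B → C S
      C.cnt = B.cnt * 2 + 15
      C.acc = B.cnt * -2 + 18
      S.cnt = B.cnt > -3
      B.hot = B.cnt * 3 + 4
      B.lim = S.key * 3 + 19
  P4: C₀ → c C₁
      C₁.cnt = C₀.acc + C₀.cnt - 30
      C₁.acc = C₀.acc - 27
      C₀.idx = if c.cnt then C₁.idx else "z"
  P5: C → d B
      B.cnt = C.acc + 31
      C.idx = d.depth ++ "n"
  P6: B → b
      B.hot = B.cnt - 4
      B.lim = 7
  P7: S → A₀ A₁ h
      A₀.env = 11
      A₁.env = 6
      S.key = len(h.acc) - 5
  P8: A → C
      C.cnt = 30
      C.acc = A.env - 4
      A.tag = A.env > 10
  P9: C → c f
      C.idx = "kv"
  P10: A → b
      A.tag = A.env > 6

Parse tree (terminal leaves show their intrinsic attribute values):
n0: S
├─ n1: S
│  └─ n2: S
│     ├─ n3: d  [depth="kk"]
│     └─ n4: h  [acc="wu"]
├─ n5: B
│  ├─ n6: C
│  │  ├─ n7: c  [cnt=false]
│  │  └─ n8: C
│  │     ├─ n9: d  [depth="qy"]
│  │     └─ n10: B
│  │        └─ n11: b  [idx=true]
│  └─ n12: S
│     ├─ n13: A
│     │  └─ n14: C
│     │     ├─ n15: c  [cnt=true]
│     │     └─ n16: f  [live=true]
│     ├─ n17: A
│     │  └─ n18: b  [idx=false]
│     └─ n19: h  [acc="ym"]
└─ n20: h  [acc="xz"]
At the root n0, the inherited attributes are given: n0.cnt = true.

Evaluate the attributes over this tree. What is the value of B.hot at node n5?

-2

1. n0.cnt = true  [given at root]
2. n1.cnt = false  [S₀.cnt == false]
3. n2.cnt = false  [S₀.cnt == true]
4. n3.depth = "kk"  [terminal]
5. n4.acc = "wu"  [terminal]
6. n2.key = 25  [25]
7. n1.key = -9  [S₁.key - 34]
8. n5.cnt = -2  [S₁.key * 2 + 16]
9. n6.cnt = 11  [B.cnt * 2 + 15]
10. n6.acc = 22  [B.cnt * -2 + 18]
11. n7.cnt = false  [terminal]
12. n8.cnt = 3  [C₀.acc + C₀.cnt - 30]
13. n8.acc = -5  [C₀.acc - 27]
14. n9.depth = "qy"  [terminal]
15. n10.cnt = 26  [C.acc + 31]
16. n11.idx = true  [terminal]
17. n10.hot = 22  [B.cnt - 4]
18. n10.lim = 7  [7]
19. n8.idx = "qyn"  [d.depth ++ "n"]
20. n6.idx = "z"  [if c.cnt then C₁.idx else "z"]
21. n12.cnt = true  [B.cnt > -3]
22. n13.env = 11  [11]
23. n14.cnt = 30  [30]
24. n14.acc = 7  [A.env - 4]
25. n15.cnt = true  [terminal]
26. n16.live = true  [terminal]
27. n14.idx = "kv"  ["kv"]
28. n13.tag = true  [A.env > 10]
29. n17.env = 6  [6]
30. n18.idx = false  [terminal]
31. n17.tag = false  [A.env > 6]
32. n19.acc = "ym"  [terminal]
33. n12.key = -3  [len(h.acc) - 5]
34. n5.hot = -2  [B.cnt * 3 + 4]
35. n5.lim = 10  [S.key * 3 + 19]
36. n20.acc = "xz"  [terminal]
37. n0.key = 11  [S₁.key + B.lim + 10]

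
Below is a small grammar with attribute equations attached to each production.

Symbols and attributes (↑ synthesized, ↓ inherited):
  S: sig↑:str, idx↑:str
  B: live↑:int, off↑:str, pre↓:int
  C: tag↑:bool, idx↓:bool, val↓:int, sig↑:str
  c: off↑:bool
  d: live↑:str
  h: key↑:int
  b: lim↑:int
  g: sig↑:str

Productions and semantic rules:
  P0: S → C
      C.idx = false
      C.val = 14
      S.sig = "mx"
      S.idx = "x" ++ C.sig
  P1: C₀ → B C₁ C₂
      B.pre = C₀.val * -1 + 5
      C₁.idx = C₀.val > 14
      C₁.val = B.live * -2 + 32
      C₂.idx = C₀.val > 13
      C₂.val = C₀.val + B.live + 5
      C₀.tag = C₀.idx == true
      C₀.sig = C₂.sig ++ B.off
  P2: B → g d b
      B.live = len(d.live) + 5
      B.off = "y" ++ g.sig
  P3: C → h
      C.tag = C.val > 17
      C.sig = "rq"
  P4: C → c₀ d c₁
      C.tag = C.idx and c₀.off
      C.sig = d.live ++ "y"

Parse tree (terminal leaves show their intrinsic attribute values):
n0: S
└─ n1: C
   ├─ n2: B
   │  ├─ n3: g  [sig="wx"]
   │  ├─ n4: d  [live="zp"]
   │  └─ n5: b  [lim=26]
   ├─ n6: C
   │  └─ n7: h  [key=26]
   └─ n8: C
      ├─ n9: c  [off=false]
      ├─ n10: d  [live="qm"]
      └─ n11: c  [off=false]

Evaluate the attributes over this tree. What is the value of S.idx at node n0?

1. n1.idx = false  [false]
2. n1.val = 14  [14]
3. n2.pre = -9  [C₀.val * -1 + 5]
4. n3.sig = "wx"  [terminal]
5. n4.live = "zp"  [terminal]
6. n5.lim = 26  [terminal]
7. n2.live = 7  [len(d.live) + 5]
8. n2.off = "ywx"  ["y" ++ g.sig]
9. n6.idx = false  [C₀.val > 14]
10. n6.val = 18  [B.live * -2 + 32]
11. n7.key = 26  [terminal]
12. n6.tag = true  [C.val > 17]
13. n6.sig = "rq"  ["rq"]
14. n8.idx = true  [C₀.val > 13]
15. n8.val = 26  [C₀.val + B.live + 5]
16. n9.off = false  [terminal]
17. n10.live = "qm"  [terminal]
18. n11.off = false  [terminal]
19. n8.tag = false  [C.idx and c₀.off]
20. n8.sig = "qmy"  [d.live ++ "y"]
21. n1.tag = false  [C₀.idx == true]
22. n1.sig = "qmyywx"  [C₂.sig ++ B.off]
23. n0.sig = "mx"  ["mx"]
24. n0.idx = "xqmyywx"  ["x" ++ C.sig]

"xqmyywx"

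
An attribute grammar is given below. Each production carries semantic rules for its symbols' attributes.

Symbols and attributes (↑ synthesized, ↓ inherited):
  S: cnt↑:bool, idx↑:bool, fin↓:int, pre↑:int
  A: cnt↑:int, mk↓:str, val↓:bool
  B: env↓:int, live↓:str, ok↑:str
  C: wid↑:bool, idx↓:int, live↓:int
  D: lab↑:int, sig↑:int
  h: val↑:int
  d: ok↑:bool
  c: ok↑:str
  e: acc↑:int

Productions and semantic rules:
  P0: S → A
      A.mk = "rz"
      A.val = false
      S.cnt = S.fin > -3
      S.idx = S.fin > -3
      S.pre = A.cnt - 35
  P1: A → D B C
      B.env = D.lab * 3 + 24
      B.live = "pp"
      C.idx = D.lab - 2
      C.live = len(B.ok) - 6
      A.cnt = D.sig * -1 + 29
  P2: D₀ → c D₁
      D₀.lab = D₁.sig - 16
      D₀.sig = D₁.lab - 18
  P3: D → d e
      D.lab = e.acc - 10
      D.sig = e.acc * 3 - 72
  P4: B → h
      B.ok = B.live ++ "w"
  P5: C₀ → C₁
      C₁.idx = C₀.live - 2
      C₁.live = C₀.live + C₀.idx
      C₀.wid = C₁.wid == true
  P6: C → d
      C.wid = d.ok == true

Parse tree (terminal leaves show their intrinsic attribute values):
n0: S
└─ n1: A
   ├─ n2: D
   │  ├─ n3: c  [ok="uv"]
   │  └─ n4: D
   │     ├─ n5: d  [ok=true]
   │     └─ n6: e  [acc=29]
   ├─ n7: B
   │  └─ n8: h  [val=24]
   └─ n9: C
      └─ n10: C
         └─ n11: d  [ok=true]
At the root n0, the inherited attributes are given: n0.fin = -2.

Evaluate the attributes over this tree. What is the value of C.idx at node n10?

-5

1. n0.fin = -2  [given at root]
2. n1.mk = "rz"  ["rz"]
3. n1.val = false  [false]
4. n3.ok = "uv"  [terminal]
5. n5.ok = true  [terminal]
6. n6.acc = 29  [terminal]
7. n4.lab = 19  [e.acc - 10]
8. n4.sig = 15  [e.acc * 3 - 72]
9. n2.lab = -1  [D₁.sig - 16]
10. n2.sig = 1  [D₁.lab - 18]
11. n7.env = 21  [D.lab * 3 + 24]
12. n7.live = "pp"  ["pp"]
13. n8.val = 24  [terminal]
14. n7.ok = "ppw"  [B.live ++ "w"]
15. n9.idx = -3  [D.lab - 2]
16. n9.live = -3  [len(B.ok) - 6]
17. n10.idx = -5  [C₀.live - 2]
18. n10.live = -6  [C₀.live + C₀.idx]
19. n11.ok = true  [terminal]
20. n10.wid = true  [d.ok == true]
21. n9.wid = true  [C₁.wid == true]
22. n1.cnt = 28  [D.sig * -1 + 29]
23. n0.cnt = true  [S.fin > -3]
24. n0.idx = true  [S.fin > -3]
25. n0.pre = -7  [A.cnt - 35]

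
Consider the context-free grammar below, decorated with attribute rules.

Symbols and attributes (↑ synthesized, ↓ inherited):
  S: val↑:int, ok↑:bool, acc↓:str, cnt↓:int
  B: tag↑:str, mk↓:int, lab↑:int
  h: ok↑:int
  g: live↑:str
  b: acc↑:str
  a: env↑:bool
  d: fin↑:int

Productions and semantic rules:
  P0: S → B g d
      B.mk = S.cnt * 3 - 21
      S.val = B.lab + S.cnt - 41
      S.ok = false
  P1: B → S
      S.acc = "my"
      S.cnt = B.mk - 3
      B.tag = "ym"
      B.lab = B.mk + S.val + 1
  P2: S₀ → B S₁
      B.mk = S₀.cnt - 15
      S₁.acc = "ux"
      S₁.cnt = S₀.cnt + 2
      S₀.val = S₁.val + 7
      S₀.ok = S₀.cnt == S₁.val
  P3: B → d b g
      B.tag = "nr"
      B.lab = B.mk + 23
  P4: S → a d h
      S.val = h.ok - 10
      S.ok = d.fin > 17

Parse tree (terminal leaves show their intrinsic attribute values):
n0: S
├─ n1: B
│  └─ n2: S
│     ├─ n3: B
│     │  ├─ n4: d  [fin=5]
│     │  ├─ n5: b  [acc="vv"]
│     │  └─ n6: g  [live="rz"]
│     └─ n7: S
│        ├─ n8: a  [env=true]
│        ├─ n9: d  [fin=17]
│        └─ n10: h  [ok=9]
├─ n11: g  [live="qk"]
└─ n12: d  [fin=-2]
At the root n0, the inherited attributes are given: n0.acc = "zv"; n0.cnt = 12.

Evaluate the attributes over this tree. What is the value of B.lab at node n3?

1. n0.acc = "zv"  [given at root]
2. n0.cnt = 12  [given at root]
3. n1.mk = 15  [S.cnt * 3 - 21]
4. n2.acc = "my"  ["my"]
5. n2.cnt = 12  [B.mk - 3]
6. n3.mk = -3  [S₀.cnt - 15]
7. n4.fin = 5  [terminal]
8. n5.acc = "vv"  [terminal]
9. n6.live = "rz"  [terminal]
10. n3.tag = "nr"  ["nr"]
11. n3.lab = 20  [B.mk + 23]
12. n7.acc = "ux"  ["ux"]
13. n7.cnt = 14  [S₀.cnt + 2]
14. n8.env = true  [terminal]
15. n9.fin = 17  [terminal]
16. n10.ok = 9  [terminal]
17. n7.val = -1  [h.ok - 10]
18. n7.ok = false  [d.fin > 17]
19. n2.val = 6  [S₁.val + 7]
20. n2.ok = false  [S₀.cnt == S₁.val]
21. n1.tag = "ym"  ["ym"]
22. n1.lab = 22  [B.mk + S.val + 1]
23. n11.live = "qk"  [terminal]
24. n12.fin = -2  [terminal]
25. n0.val = -7  [B.lab + S.cnt - 41]
26. n0.ok = false  [false]

20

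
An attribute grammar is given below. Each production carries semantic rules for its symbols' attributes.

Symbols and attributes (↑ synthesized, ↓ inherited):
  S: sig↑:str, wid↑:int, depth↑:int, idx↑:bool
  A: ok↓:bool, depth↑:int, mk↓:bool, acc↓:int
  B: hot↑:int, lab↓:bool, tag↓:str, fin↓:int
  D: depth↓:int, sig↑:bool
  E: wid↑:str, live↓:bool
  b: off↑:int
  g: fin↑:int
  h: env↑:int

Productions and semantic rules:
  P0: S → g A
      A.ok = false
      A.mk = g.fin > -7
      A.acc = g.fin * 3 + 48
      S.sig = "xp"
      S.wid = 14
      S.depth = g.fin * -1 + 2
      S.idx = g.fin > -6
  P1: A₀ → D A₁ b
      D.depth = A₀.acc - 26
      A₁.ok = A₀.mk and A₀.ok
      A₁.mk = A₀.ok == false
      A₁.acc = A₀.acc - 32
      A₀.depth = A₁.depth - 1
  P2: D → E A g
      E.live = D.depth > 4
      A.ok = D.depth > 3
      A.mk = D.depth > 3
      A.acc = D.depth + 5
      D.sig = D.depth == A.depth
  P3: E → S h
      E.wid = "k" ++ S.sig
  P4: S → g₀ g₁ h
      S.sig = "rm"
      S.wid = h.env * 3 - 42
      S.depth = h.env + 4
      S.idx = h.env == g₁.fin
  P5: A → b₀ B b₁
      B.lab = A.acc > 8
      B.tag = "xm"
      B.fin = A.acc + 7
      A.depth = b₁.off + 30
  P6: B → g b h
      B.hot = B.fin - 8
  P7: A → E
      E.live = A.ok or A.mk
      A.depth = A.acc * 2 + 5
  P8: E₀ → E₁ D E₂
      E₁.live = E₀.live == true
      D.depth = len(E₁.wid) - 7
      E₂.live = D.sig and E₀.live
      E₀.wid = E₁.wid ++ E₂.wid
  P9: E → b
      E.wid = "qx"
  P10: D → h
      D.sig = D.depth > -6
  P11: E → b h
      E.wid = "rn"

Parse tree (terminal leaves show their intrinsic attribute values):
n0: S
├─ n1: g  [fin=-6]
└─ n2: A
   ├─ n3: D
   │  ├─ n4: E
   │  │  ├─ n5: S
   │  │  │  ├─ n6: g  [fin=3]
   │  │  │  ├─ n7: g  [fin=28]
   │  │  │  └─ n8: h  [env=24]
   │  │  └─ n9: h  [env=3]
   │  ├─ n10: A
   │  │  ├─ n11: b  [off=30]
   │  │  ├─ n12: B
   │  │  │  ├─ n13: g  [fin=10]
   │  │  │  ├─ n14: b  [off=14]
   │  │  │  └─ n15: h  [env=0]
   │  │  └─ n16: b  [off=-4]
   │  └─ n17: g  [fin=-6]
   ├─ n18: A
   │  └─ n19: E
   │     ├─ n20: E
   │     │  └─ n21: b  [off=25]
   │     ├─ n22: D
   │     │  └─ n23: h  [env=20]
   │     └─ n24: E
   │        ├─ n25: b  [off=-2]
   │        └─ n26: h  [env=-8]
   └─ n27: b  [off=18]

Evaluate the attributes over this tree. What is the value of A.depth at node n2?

1. n1.fin = -6  [terminal]
2. n2.ok = false  [false]
3. n2.mk = true  [g.fin > -7]
4. n2.acc = 30  [g.fin * 3 + 48]
5. n3.depth = 4  [A₀.acc - 26]
6. n4.live = false  [D.depth > 4]
7. n6.fin = 3  [terminal]
8. n7.fin = 28  [terminal]
9. n8.env = 24  [terminal]
10. n5.sig = "rm"  ["rm"]
11. n5.wid = 30  [h.env * 3 - 42]
12. n5.depth = 28  [h.env + 4]
13. n5.idx = false  [h.env == g₁.fin]
14. n9.env = 3  [terminal]
15. n4.wid = "krm"  ["k" ++ S.sig]
16. n10.ok = true  [D.depth > 3]
17. n10.mk = true  [D.depth > 3]
18. n10.acc = 9  [D.depth + 5]
19. n11.off = 30  [terminal]
20. n12.lab = true  [A.acc > 8]
21. n12.tag = "xm"  ["xm"]
22. n12.fin = 16  [A.acc + 7]
23. n13.fin = 10  [terminal]
24. n14.off = 14  [terminal]
25. n15.env = 0  [terminal]
26. n12.hot = 8  [B.fin - 8]
27. n16.off = -4  [terminal]
28. n10.depth = 26  [b₁.off + 30]
29. n17.fin = -6  [terminal]
30. n3.sig = false  [D.depth == A.depth]
31. n18.ok = false  [A₀.mk and A₀.ok]
32. n18.mk = true  [A₀.ok == false]
33. n18.acc = -2  [A₀.acc - 32]
34. n19.live = true  [A.ok or A.mk]
35. n20.live = true  [E₀.live == true]
36. n21.off = 25  [terminal]
37. n20.wid = "qx"  ["qx"]
38. n22.depth = -5  [len(E₁.wid) - 7]
39. n23.env = 20  [terminal]
40. n22.sig = true  [D.depth > -6]
41. n24.live = true  [D.sig and E₀.live]
42. n25.off = -2  [terminal]
43. n26.env = -8  [terminal]
44. n24.wid = "rn"  ["rn"]
45. n19.wid = "qxrn"  [E₁.wid ++ E₂.wid]
46. n18.depth = 1  [A.acc * 2 + 5]
47. n27.off = 18  [terminal]
48. n2.depth = 0  [A₁.depth - 1]
49. n0.sig = "xp"  ["xp"]
50. n0.wid = 14  [14]
51. n0.depth = 8  [g.fin * -1 + 2]
52. n0.idx = false  [g.fin > -6]

0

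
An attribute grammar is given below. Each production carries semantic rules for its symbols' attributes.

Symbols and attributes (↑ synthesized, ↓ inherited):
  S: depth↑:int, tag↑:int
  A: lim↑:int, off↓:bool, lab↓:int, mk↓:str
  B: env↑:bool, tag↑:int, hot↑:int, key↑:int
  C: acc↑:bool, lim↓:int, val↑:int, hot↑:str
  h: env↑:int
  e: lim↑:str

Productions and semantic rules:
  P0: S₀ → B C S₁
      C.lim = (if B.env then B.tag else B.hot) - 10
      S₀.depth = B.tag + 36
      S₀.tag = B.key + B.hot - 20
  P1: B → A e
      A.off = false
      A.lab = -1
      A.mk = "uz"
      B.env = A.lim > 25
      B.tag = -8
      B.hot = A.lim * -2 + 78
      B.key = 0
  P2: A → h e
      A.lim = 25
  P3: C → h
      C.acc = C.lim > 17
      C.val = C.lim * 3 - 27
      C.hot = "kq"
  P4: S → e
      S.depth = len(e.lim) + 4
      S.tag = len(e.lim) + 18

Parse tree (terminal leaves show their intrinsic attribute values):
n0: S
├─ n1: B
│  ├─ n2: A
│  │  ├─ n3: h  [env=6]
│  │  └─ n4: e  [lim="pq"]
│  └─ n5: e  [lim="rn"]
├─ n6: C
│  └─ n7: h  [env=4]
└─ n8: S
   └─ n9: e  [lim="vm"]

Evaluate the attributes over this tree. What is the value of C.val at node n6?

1. n2.off = false  [false]
2. n2.lab = -1  [-1]
3. n2.mk = "uz"  ["uz"]
4. n3.env = 6  [terminal]
5. n4.lim = "pq"  [terminal]
6. n2.lim = 25  [25]
7. n5.lim = "rn"  [terminal]
8. n1.env = false  [A.lim > 25]
9. n1.tag = -8  [-8]
10. n1.hot = 28  [A.lim * -2 + 78]
11. n1.key = 0  [0]
12. n6.lim = 18  [(if B.env then B.tag else B.hot) - 10]
13. n7.env = 4  [terminal]
14. n6.acc = true  [C.lim > 17]
15. n6.val = 27  [C.lim * 3 - 27]
16. n6.hot = "kq"  ["kq"]
17. n9.lim = "vm"  [terminal]
18. n8.depth = 6  [len(e.lim) + 4]
19. n8.tag = 20  [len(e.lim) + 18]
20. n0.depth = 28  [B.tag + 36]
21. n0.tag = 8  [B.key + B.hot - 20]

27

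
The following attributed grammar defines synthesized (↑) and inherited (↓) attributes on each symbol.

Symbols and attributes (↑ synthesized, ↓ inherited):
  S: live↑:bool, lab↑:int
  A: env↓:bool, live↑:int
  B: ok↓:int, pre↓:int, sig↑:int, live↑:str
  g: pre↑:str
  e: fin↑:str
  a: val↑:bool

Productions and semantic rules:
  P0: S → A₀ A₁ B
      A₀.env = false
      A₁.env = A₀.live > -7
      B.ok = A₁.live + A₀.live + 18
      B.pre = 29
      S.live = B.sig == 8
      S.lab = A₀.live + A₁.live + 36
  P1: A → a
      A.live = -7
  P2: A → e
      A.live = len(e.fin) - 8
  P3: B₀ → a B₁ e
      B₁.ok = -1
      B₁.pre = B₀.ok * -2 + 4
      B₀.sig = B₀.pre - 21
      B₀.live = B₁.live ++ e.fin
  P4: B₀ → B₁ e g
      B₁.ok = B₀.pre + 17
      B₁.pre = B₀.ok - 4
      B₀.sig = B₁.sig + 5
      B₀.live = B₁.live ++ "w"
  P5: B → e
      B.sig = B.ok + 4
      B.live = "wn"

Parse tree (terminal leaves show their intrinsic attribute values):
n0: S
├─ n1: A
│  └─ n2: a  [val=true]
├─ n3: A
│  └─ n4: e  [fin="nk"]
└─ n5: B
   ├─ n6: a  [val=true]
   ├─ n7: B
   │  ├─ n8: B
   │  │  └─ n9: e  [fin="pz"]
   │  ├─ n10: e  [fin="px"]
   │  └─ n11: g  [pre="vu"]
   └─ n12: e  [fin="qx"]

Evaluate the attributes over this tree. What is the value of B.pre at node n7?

1. n1.env = false  [false]
2. n2.val = true  [terminal]
3. n1.live = -7  [-7]
4. n3.env = false  [A₀.live > -7]
5. n4.fin = "nk"  [terminal]
6. n3.live = -6  [len(e.fin) - 8]
7. n5.ok = 5  [A₁.live + A₀.live + 18]
8. n5.pre = 29  [29]
9. n6.val = true  [terminal]
10. n7.ok = -1  [-1]
11. n7.pre = -6  [B₀.ok * -2 + 4]
12. n8.ok = 11  [B₀.pre + 17]
13. n8.pre = -5  [B₀.ok - 4]
14. n9.fin = "pz"  [terminal]
15. n8.sig = 15  [B.ok + 4]
16. n8.live = "wn"  ["wn"]
17. n10.fin = "px"  [terminal]
18. n11.pre = "vu"  [terminal]
19. n7.sig = 20  [B₁.sig + 5]
20. n7.live = "wnw"  [B₁.live ++ "w"]
21. n12.fin = "qx"  [terminal]
22. n5.sig = 8  [B₀.pre - 21]
23. n5.live = "wnwqx"  [B₁.live ++ e.fin]
24. n0.live = true  [B.sig == 8]
25. n0.lab = 23  [A₀.live + A₁.live + 36]

-6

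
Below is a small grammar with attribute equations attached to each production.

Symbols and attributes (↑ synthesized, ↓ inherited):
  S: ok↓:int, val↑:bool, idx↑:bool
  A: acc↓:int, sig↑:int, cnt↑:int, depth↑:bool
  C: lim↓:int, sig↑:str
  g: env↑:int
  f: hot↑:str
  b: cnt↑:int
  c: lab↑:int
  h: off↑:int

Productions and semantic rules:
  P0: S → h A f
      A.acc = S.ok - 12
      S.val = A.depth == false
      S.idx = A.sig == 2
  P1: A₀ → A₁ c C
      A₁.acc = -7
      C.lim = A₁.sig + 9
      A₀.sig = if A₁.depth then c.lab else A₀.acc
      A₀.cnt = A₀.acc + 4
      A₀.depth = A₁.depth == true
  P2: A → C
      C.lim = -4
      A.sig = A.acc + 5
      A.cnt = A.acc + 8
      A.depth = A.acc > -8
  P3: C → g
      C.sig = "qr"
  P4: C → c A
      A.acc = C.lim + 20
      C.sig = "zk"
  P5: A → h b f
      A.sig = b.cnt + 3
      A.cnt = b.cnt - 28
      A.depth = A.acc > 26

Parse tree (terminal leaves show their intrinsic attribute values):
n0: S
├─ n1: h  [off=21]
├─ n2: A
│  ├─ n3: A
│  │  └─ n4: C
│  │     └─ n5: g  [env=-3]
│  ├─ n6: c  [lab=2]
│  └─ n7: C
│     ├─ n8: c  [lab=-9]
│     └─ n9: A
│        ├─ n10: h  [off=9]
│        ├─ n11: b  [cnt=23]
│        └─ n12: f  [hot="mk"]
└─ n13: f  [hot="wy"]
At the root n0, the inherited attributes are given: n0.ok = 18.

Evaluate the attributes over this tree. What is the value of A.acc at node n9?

1. n0.ok = 18  [given at root]
2. n1.off = 21  [terminal]
3. n2.acc = 6  [S.ok - 12]
4. n3.acc = -7  [-7]
5. n4.lim = -4  [-4]
6. n5.env = -3  [terminal]
7. n4.sig = "qr"  ["qr"]
8. n3.sig = -2  [A.acc + 5]
9. n3.cnt = 1  [A.acc + 8]
10. n3.depth = true  [A.acc > -8]
11. n6.lab = 2  [terminal]
12. n7.lim = 7  [A₁.sig + 9]
13. n8.lab = -9  [terminal]
14. n9.acc = 27  [C.lim + 20]
15. n10.off = 9  [terminal]
16. n11.cnt = 23  [terminal]
17. n12.hot = "mk"  [terminal]
18. n9.sig = 26  [b.cnt + 3]
19. n9.cnt = -5  [b.cnt - 28]
20. n9.depth = true  [A.acc > 26]
21. n7.sig = "zk"  ["zk"]
22. n2.sig = 2  [if A₁.depth then c.lab else A₀.acc]
23. n2.cnt = 10  [A₀.acc + 4]
24. n2.depth = true  [A₁.depth == true]
25. n13.hot = "wy"  [terminal]
26. n0.val = false  [A.depth == false]
27. n0.idx = true  [A.sig == 2]

27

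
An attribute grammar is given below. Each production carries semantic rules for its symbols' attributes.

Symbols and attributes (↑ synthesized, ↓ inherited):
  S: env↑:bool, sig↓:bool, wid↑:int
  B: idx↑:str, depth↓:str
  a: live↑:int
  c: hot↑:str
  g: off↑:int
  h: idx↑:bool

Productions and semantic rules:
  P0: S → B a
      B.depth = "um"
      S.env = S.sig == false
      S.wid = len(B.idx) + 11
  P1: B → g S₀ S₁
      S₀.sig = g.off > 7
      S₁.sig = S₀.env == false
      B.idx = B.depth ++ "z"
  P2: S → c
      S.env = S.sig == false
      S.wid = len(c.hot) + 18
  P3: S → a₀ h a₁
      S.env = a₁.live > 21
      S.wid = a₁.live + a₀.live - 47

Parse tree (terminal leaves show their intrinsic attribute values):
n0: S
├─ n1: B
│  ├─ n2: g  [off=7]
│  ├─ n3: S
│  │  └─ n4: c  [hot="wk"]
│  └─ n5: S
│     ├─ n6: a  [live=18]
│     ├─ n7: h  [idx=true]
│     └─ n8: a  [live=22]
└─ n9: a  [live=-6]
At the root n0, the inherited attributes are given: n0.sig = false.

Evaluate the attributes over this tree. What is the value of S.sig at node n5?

1. n0.sig = false  [given at root]
2. n1.depth = "um"  ["um"]
3. n2.off = 7  [terminal]
4. n3.sig = false  [g.off > 7]
5. n4.hot = "wk"  [terminal]
6. n3.env = true  [S.sig == false]
7. n3.wid = 20  [len(c.hot) + 18]
8. n5.sig = false  [S₀.env == false]
9. n6.live = 18  [terminal]
10. n7.idx = true  [terminal]
11. n8.live = 22  [terminal]
12. n5.env = true  [a₁.live > 21]
13. n5.wid = -7  [a₁.live + a₀.live - 47]
14. n1.idx = "umz"  [B.depth ++ "z"]
15. n9.live = -6  [terminal]
16. n0.env = true  [S.sig == false]
17. n0.wid = 14  [len(B.idx) + 11]

false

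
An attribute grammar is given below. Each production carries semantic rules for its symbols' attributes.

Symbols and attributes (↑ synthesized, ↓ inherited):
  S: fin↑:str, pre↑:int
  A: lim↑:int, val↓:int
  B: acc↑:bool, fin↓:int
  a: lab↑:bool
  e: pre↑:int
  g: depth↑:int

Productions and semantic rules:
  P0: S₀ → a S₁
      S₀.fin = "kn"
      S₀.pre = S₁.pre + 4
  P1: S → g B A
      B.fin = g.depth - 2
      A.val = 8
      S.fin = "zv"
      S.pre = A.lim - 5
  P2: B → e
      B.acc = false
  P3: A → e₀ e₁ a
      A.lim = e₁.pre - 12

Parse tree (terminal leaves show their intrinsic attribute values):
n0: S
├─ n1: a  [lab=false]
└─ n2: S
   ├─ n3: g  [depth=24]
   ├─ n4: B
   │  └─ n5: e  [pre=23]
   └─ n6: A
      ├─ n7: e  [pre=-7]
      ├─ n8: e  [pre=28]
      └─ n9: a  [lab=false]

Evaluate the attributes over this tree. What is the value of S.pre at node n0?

1. n1.lab = false  [terminal]
2. n3.depth = 24  [terminal]
3. n4.fin = 22  [g.depth - 2]
4. n5.pre = 23  [terminal]
5. n4.acc = false  [false]
6. n6.val = 8  [8]
7. n7.pre = -7  [terminal]
8. n8.pre = 28  [terminal]
9. n9.lab = false  [terminal]
10. n6.lim = 16  [e₁.pre - 12]
11. n2.fin = "zv"  ["zv"]
12. n2.pre = 11  [A.lim - 5]
13. n0.fin = "kn"  ["kn"]
14. n0.pre = 15  [S₁.pre + 4]

15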